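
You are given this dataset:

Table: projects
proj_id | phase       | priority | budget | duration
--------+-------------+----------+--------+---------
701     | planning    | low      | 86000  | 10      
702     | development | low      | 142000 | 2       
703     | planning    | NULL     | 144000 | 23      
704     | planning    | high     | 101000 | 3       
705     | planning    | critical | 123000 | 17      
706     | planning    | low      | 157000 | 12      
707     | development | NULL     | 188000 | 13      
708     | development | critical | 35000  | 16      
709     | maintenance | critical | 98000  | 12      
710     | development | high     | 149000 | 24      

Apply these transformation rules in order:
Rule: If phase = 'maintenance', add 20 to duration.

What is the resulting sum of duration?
152

Step 1: Count records where phase = 'maintenance': 1
Step 2: Total bonus added: 1 × 20 = 20
Step 3: Original sum of duration: 132
Step 4: Final sum = 132 + 20 = 152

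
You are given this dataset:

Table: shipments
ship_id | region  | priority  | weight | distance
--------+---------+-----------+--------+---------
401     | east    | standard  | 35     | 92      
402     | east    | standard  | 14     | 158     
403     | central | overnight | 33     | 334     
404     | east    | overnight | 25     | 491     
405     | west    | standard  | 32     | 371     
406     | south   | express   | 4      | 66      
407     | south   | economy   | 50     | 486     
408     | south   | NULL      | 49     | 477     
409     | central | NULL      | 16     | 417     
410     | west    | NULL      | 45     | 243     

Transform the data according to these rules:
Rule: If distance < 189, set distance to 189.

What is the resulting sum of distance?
3386

Step 1: 3 records have distance < 189
Step 2: These records originally summed to 316
Step 3: After setting to minimum: 3 × 189 = 567
Step 4: Unaffected records sum: 2819
Step 5: Final sum = 567 + 2819 = 3386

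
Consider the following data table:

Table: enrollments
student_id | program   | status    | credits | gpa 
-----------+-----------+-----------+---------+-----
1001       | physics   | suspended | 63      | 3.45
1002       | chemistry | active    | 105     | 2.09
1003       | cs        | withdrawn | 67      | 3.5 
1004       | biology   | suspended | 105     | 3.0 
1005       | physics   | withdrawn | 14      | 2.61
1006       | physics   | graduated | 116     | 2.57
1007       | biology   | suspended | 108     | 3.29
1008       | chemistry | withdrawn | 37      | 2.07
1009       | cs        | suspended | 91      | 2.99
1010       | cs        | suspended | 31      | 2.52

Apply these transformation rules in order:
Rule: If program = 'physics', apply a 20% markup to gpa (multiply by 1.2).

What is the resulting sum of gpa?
29.82

Step 1: Records with program = 'physics' have total gpa = 8.63
Step 2: Apply multiplier: 8.63 × 1.2 = 10.36
Step 3: Other records total: 19.46
Step 4: Final sum = 10.36 + 19.46 = 29.82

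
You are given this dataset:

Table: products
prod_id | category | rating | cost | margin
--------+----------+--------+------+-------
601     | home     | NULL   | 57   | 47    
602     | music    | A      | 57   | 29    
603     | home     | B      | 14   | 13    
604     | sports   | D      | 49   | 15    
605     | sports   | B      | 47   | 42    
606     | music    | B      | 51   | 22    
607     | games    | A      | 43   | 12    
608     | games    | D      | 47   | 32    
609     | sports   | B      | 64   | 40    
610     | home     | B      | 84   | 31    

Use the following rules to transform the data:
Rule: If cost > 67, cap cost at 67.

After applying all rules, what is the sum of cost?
496

Step 1: 1 records have cost > 67
Step 2: These records originally summed to 84
Step 3: After capping: 1 × 67 = 67
Step 4: Unaffected records sum: 429
Step 5: Final sum = 67 + 429 = 496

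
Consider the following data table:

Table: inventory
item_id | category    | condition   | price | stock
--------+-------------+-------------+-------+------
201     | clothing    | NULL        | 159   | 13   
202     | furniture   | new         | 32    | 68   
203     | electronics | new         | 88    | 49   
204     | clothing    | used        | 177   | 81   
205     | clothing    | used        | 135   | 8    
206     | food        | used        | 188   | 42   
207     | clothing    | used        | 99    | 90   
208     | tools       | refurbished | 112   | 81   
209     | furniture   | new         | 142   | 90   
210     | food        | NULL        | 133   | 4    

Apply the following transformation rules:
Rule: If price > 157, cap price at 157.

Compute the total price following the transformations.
1212

Step 1: 3 records have price > 157
Step 2: These records originally summed to 524
Step 3: After capping: 3 × 157 = 471
Step 4: Unaffected records sum: 741
Step 5: Final sum = 471 + 741 = 1212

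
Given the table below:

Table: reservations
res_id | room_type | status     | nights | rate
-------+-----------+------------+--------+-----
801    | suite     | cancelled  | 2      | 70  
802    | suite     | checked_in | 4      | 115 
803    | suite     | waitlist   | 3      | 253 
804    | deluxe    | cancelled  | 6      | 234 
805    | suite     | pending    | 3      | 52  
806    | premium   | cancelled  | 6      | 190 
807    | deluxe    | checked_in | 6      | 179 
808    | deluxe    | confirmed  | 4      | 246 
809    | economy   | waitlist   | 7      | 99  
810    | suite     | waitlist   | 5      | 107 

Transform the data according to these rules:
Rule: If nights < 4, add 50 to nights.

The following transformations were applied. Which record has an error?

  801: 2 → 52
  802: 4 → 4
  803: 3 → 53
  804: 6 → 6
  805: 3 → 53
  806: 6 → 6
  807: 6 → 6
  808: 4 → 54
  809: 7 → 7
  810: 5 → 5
Record 808 has an error. The correct transformed value should be 4, not 54.

Step 1: Check each record against the rule
Step 2: Record 808 has nights = 4
Step 3: Since 4 >= 4, the bonus should not have been applied
Step 4: Correct value = 4, but claimed value = 54
Conclusion: Record 808 has the error.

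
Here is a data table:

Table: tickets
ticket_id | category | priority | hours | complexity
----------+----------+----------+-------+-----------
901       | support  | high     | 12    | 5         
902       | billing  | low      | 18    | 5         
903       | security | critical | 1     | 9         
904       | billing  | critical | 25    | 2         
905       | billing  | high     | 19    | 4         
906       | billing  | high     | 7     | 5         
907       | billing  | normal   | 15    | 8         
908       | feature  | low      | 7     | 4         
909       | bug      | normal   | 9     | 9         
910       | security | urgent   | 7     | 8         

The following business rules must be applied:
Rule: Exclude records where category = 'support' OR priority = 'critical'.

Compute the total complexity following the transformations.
43

Step 1: Find records where category = 'support' OR priority = 'critical'
Step 2: 3 records match, summing to 16
Step 3: Original sum: 59
Step 4: Remaining sum = 59 - 16 = 43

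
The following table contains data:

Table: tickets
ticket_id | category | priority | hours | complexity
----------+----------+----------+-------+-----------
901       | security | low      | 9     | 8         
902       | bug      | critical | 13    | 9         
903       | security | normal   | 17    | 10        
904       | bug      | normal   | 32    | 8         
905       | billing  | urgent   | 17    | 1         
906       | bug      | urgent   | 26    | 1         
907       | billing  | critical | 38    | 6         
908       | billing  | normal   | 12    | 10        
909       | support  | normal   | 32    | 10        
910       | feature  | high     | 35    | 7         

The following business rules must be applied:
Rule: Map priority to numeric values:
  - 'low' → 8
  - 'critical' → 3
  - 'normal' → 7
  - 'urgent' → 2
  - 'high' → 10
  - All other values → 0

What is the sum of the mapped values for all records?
56

Step 1: Apply mapping to each record
Step 2: Count by status:
  'low': 1 records × 8 = 8
  'critical': 2 records × 3 = 6
  'normal': 4 records × 7 = 28
  'urgent': 2 records × 2 = 4
  'high': 1 records × 10 = 10
Step 3: Sum all mapped values = 56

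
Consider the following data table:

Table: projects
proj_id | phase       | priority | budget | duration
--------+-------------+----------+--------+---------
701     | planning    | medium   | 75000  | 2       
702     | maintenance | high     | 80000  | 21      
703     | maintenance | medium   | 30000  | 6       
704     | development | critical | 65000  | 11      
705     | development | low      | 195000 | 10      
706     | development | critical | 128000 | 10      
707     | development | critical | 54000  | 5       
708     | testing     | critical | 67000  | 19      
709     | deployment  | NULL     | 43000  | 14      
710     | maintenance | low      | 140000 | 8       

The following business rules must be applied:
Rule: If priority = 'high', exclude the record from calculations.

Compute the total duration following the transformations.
85

Step 1: Identify records where priority = 'high'
Step 2: The excluded records sum to 21
Step 3: Original total duration = 106
Step 4: Remaining total = 106 - 21 = 85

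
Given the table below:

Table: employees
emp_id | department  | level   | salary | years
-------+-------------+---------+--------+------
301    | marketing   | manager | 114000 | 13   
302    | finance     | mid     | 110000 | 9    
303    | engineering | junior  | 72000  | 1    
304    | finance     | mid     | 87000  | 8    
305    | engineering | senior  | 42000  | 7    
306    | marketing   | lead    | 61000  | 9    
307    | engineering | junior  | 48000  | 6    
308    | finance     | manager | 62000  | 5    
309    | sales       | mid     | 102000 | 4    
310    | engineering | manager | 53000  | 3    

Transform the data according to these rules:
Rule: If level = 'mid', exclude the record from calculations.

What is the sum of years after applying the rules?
44

Step 1: Identify records where level = 'mid'
Step 2: The excluded records sum to 21
Step 3: Original total years = 65
Step 4: Remaining total = 65 - 21 = 44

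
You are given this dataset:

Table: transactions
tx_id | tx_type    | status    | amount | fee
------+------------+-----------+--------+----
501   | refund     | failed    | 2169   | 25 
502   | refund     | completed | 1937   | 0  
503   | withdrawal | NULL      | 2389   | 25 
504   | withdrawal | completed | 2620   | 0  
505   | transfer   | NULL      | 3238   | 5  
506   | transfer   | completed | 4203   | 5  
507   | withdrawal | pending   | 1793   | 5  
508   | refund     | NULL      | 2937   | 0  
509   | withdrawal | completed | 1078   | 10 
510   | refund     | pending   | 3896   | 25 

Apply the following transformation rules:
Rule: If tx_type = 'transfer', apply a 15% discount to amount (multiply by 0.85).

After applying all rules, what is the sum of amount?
25143.85

Step 1: Records with tx_type = 'transfer' have total amount = 7441
Step 2: Apply multiplier: 7441 × 0.85 = 6324.85
Step 3: Other records total: 18819
Step 4: Final sum = 6324.85 + 18819 = 25143.85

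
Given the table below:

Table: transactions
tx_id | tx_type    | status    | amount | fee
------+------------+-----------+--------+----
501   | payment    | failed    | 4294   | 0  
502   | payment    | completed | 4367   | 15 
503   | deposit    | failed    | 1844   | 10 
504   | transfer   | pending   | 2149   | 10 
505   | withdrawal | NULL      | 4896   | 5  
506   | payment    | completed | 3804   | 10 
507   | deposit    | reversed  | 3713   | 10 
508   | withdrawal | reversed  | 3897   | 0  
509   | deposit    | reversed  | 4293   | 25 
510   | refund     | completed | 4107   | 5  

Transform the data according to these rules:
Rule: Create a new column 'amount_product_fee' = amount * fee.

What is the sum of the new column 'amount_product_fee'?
332945

Step 1: For each record, compute amount * fee
Example calculations:
  4294 * 0 = 0
  4367 * 15 = 65505
  1844 * 10 = 18440
  ...
Step 2: Sum all derived values
Step 3: Total = 332945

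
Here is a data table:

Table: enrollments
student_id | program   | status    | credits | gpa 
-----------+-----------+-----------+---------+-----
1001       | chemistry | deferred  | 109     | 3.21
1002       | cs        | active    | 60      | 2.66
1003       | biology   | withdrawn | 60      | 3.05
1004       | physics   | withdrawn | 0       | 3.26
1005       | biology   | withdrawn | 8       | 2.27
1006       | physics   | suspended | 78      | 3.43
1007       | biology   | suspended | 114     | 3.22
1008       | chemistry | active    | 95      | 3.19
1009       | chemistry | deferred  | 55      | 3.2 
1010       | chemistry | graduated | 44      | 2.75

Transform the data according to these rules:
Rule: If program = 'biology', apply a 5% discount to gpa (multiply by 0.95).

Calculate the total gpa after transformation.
29.81

Step 1: Records with program = 'biology' have total gpa = 8.54
Step 2: Apply multiplier: 8.54 × 0.95 = 8.11
Step 3: Other records total: 21.7
Step 4: Final sum = 8.11 + 21.7 = 29.81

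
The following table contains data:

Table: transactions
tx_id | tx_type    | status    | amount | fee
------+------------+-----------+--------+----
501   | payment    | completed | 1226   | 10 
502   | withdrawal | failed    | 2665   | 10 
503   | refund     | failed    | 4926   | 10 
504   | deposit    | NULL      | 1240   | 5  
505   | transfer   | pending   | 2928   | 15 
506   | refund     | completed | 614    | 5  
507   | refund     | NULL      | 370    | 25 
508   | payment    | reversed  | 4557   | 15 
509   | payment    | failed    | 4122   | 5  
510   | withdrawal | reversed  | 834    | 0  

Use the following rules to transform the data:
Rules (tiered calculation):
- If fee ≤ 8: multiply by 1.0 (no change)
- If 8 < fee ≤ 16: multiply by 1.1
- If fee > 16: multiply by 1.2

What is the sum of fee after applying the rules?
111.0

Step 1: Tier 1 (fee ≤ 8): 4 records, sum = 15 × 1.0 = 15.0
Step 2: Tier 2 (8 < fee ≤ 16): 5 records, sum = 60 × 1.1 = 66.0
Step 3: Tier 3 (fee > 16): 1 records, sum = 25 × 1.2 = 30.0
Step 4: Final sum = 15.0 + 66.0 + 30.0 = 111.0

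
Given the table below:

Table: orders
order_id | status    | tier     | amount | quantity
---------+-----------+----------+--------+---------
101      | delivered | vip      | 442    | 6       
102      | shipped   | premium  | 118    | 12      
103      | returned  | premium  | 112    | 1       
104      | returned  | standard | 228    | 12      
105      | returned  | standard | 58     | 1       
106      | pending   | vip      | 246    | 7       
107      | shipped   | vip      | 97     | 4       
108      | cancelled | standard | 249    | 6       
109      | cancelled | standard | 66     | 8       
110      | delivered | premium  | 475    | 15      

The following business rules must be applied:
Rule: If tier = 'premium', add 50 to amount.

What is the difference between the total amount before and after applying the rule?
150

Step 1: Original sum of amount = 2091
Step 2: 3 records have tier = 'premium'
Step 3: Each affected record changes by 50
Step 4: Total change = 3 × 50 = 150
Step 5: New sum = 2091 + 150 = 2241
Step 6: Difference = |2241 - 2091| = 150
        (Sum increased by 150)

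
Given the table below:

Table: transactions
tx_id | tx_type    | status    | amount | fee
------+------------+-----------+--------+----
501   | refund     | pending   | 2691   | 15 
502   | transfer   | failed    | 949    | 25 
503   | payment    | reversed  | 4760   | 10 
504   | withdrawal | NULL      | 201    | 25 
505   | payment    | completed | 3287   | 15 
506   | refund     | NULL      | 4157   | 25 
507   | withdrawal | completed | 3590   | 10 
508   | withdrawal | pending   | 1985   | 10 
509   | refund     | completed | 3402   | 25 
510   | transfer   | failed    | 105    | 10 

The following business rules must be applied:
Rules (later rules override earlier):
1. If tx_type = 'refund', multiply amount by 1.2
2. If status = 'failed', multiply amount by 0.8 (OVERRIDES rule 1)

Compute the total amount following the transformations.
26966.2

Step 1: Rule 2 takes priority for records with status = 'failed'
  - 2 records: 1054 × 0.8 = 843.2
Step 2: Rule 1 applies to remaining records with tx_type = 'refund'
  - 3 records: 10250 × 1.2 = 12300.0
Step 3: Other records unchanged: 13823
Step 4: Final sum = 843.2 + 12300.0 + 13823 = 26966.2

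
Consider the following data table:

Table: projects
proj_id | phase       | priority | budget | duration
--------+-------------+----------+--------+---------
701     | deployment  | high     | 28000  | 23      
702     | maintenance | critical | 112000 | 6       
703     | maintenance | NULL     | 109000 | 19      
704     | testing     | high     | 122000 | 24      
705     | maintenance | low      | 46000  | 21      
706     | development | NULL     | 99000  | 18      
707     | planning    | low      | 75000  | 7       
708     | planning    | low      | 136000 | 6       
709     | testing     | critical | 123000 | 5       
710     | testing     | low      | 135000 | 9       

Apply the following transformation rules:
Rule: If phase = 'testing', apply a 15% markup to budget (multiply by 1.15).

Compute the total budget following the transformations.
1042000.0

Step 1: Records with phase = 'testing' have total budget = 380000
Step 2: Apply multiplier: 380000 × 1.15 = 437000.0
Step 3: Other records total: 605000
Step 4: Final sum = 437000.0 + 605000 = 1042000.0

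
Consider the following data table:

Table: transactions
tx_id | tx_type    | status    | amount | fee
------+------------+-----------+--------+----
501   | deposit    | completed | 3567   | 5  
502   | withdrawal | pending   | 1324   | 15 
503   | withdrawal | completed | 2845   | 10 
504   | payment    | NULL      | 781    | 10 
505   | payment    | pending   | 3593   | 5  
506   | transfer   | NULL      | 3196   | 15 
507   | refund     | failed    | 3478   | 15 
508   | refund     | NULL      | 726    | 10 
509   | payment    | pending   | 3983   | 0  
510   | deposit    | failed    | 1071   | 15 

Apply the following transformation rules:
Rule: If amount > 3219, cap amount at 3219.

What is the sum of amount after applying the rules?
22819

Step 1: 4 records have amount > 3219
Step 2: These records originally summed to 14621
Step 3: After capping: 4 × 3219 = 12876
Step 4: Unaffected records sum: 9943
Step 5: Final sum = 12876 + 9943 = 22819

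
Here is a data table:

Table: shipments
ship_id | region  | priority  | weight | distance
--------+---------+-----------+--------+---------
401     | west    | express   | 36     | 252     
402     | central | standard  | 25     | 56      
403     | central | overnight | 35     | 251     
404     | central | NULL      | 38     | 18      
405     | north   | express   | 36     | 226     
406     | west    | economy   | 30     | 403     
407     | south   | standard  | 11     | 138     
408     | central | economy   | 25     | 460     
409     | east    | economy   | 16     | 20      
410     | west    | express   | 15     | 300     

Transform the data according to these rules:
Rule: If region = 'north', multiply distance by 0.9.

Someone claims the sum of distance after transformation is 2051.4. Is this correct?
No, the correct result is 2101.4.

Step 1: Calculate the correct sum after transformation
Step 2: Apply multiplier 0.9 to records where region = 'north'
Step 3: Correct result = 2101.4
Step 4: Claimed result = 2051.4
Step 5: 2101.4 ≠ 2051.4
Conclusion: The claimed result is incorrect. The correct answer is 2101.4.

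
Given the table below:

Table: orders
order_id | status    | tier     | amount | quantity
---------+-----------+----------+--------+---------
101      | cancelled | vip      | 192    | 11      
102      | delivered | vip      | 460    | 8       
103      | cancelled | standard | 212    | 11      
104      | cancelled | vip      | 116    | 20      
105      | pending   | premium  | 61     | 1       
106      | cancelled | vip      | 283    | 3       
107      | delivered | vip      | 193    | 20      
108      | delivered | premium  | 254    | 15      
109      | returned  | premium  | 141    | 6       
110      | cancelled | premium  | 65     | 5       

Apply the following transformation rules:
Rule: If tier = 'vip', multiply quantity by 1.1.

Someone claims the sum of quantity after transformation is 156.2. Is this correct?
No, the correct result is 106.2.

Step 1: Calculate the correct sum after transformation
Step 2: Apply multiplier 1.1 to records where tier = 'vip'
Step 3: Correct result = 106.2
Step 4: Claimed result = 156.2
Step 5: 106.2 ≠ 156.2
Conclusion: The claimed result is incorrect. The correct answer is 106.2.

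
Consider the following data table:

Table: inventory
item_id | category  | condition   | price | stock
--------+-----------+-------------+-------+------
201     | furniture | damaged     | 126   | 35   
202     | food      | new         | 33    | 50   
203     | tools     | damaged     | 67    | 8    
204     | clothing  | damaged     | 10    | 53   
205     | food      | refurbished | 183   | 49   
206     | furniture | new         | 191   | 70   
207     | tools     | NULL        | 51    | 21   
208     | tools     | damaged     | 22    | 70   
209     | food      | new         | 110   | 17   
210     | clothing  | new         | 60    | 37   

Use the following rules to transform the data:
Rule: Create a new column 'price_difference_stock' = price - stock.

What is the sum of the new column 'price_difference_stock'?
443

Step 1: For each record, compute price - stock
Example calculations:
  126 - 35 = 91
  33 - 50 = -17
  67 - 8 = 59
  ...
Step 2: Sum all derived values
Step 3: Total = 443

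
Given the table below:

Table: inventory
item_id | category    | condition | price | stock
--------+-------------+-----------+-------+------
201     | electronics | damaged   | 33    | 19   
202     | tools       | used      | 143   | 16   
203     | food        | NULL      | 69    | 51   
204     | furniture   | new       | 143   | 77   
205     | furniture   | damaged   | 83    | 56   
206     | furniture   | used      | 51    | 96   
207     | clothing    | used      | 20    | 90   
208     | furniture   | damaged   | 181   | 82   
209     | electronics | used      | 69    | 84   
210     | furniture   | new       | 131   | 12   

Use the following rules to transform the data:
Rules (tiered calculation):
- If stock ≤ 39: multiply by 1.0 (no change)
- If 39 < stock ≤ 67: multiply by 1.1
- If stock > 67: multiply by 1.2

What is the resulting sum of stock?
679.5

Step 1: Tier 1 (stock ≤ 39): 3 records, sum = 47 × 1.0 = 47.0
Step 2: Tier 2 (39 < stock ≤ 67): 2 records, sum = 107 × 1.1 = 117.7
Step 3: Tier 3 (stock > 67): 5 records, sum = 429 × 1.2 = 514.8
Step 4: Final sum = 47.0 + 117.7 + 514.8 = 679.5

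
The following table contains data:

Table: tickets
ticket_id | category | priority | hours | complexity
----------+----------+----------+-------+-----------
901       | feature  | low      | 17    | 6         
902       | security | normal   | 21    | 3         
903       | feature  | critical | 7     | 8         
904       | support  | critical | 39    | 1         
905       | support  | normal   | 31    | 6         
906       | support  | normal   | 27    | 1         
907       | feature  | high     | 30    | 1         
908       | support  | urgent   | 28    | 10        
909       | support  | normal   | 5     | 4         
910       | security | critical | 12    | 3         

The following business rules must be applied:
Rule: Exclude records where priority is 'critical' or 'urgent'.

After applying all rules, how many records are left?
6

Step 1: Count records to exclude
  - 3 (critical) + 1 (urgent) = 4 records
Step 2: Total records: 10
Step 3: Remaining = 10 - 4 = 6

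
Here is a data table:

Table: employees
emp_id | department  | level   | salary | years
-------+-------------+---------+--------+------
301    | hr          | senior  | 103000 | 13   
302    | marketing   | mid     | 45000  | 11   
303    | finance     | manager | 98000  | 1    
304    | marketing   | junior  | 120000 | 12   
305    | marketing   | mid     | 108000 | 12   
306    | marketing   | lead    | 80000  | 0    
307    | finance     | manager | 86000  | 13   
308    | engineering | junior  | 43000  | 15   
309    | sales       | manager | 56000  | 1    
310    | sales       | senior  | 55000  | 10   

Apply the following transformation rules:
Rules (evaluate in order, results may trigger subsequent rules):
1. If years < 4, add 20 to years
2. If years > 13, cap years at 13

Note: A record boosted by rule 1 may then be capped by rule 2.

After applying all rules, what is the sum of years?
123

Step 1: Apply rule 1 to records with years < 4
  - 3 records get bonus of 20
  - Of these, 3 records then exceed 13 and get capped
Step 2: Apply rule 2 to records with years > 13
  - 1 records (original) are capped
Step 3: Calculate final sum = 123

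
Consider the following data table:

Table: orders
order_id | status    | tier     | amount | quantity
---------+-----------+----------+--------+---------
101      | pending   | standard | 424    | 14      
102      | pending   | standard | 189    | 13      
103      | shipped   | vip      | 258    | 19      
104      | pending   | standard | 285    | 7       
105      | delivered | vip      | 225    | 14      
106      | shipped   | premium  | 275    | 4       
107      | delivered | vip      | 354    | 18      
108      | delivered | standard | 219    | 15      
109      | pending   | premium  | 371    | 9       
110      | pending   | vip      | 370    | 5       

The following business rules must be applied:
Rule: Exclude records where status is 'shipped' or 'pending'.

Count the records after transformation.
3

Step 1: Count records to exclude
  - 2 (shipped) + 5 (pending) = 7 records
Step 2: Total records: 10
Step 3: Remaining = 10 - 7 = 3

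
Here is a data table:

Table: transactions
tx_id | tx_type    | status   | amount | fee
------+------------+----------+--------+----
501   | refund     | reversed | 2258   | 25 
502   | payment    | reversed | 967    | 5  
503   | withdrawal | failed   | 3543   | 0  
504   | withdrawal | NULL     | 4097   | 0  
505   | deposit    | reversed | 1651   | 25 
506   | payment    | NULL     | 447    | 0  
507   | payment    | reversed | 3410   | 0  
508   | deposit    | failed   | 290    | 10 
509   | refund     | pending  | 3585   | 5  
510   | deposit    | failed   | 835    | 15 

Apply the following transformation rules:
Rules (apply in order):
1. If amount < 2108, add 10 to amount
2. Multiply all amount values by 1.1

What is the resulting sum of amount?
23246.3

Step 1: Apply Rule 1 - Add 10 to records with amount < 2108
  - 5 records affected: 4190 + (5 × 10) = 4240
  - Unaffected records: 16893
  - Sum after Rule 1: 21133
Step 2: Apply Rule 2 - Multiply all by 1.1
  - 21133 × 1.1 = 23246.3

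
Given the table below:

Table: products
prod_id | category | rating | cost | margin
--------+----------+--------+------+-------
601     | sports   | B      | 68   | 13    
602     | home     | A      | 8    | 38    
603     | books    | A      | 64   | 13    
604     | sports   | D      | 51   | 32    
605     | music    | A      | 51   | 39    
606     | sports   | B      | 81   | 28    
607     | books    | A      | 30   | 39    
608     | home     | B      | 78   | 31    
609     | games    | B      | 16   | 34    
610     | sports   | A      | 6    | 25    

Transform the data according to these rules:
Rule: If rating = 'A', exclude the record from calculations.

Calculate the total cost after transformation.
294

Step 1: Identify records where rating = 'A'
Step 2: The excluded records sum to 159
Step 3: Original total cost = 453
Step 4: Remaining total = 453 - 159 = 294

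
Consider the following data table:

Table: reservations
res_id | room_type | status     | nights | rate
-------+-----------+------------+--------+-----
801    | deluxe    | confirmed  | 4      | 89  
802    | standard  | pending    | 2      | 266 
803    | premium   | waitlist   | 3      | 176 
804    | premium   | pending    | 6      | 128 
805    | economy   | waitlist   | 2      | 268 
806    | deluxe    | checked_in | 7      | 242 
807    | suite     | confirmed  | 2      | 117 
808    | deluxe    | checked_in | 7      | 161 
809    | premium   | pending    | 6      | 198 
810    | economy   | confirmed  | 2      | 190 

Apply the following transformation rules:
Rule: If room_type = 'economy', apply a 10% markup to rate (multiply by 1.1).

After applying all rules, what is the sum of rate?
1880.8

Step 1: Records with room_type = 'economy' have total rate = 458
Step 2: Apply multiplier: 458 × 1.1 = 503.8
Step 3: Other records total: 1377
Step 4: Final sum = 503.8 + 1377 = 1880.8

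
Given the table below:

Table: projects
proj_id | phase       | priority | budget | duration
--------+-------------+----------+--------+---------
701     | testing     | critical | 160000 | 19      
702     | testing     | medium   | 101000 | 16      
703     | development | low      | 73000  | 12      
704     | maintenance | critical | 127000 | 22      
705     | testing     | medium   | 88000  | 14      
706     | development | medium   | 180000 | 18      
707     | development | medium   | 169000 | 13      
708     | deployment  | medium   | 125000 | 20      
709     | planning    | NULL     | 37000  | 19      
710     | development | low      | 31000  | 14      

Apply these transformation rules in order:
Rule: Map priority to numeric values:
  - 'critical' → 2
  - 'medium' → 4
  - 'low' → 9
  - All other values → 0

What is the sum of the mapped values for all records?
42

Step 1: Apply mapping to each record
Step 2: Count by status:
  'critical': 2 records × 2 = 4
  'medium': 5 records × 4 = 20
  'low': 2 records × 9 = 18
Step 3: Sum all mapped values = 42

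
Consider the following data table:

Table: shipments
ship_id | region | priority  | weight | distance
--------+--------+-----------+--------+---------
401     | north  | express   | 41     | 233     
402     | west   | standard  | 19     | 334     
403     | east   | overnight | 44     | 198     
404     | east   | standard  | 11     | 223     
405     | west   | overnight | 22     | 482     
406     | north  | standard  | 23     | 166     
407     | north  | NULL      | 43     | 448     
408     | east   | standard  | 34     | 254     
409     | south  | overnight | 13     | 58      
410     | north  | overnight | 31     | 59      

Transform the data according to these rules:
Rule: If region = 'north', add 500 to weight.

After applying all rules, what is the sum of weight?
2281

Step 1: Count records where region = 'north': 4
Step 2: Total bonus added: 4 × 500 = 2000
Step 3: Original sum of weight: 281
Step 4: Final sum = 281 + 2000 = 2281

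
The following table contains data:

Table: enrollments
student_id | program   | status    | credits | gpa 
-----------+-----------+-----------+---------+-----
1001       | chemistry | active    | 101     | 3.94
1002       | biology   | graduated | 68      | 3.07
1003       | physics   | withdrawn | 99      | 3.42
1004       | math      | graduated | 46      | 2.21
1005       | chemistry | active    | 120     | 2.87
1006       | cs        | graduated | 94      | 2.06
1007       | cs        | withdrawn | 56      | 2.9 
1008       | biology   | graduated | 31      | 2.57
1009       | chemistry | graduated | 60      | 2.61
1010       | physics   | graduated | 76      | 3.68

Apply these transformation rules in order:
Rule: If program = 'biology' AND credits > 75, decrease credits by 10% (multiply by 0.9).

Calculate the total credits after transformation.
751

Step 1: Find records where program = 'biology' AND credits > 75
Step 2: 0 records match, summing to 0
Step 3: After multiplier: 0 × 0.9 = 0.0
Step 4: Unaffected records sum: 751
Step 5: Final sum = 0.0 + 751 = 751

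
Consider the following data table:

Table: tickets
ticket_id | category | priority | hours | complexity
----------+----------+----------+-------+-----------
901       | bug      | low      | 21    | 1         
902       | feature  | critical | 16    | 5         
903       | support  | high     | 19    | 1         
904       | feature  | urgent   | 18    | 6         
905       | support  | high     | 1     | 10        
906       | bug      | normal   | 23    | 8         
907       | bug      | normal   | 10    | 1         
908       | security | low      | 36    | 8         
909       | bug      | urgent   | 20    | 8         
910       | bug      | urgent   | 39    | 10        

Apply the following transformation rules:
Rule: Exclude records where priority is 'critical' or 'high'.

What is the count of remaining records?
7

Step 1: Count records to exclude
  - 1 (critical) + 2 (high) = 3 records
Step 2: Total records: 10
Step 3: Remaining = 10 - 3 = 7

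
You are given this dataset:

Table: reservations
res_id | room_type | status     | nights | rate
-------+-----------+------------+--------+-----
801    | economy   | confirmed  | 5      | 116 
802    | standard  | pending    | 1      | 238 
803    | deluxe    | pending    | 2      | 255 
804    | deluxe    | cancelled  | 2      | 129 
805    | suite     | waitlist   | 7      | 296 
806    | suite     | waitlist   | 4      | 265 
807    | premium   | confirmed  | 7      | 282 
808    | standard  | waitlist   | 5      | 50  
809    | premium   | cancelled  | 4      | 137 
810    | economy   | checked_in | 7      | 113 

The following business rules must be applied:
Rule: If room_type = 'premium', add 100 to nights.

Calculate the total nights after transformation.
244

Step 1: Count records where room_type = 'premium': 2
Step 2: Total bonus added: 2 × 100 = 200
Step 3: Original sum of nights: 44
Step 4: Final sum = 44 + 200 = 244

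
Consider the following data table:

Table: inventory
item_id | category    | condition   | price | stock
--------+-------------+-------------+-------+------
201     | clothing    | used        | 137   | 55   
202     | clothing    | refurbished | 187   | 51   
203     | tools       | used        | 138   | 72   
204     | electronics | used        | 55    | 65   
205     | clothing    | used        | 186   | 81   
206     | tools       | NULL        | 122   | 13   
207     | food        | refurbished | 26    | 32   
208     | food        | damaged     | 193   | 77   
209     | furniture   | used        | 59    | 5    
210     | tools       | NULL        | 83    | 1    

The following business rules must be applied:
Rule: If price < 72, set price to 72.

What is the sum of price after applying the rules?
1262

Step 1: 3 records have price < 72
Step 2: These records originally summed to 140
Step 3: After setting to minimum: 3 × 72 = 216
Step 4: Unaffected records sum: 1046
Step 5: Final sum = 216 + 1046 = 1262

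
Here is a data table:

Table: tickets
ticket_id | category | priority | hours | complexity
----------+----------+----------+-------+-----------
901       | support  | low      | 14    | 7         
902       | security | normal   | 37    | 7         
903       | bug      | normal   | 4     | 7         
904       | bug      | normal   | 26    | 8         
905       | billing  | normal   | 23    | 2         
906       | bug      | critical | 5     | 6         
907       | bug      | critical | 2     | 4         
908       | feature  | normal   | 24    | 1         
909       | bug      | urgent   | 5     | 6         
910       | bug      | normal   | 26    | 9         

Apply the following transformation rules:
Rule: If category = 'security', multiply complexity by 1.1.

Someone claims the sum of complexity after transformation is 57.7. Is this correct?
Yes, the result is correct.

Step 1: Calculate the correct sum after transformation
Step 2: Apply multiplier 1.1 to records where category = 'security'
Step 3: Correct result = 57.7
Step 4: Claimed result = 57.7
Step 5: 57.7 = 57.7 ✓
Conclusion: The claimed result is correct.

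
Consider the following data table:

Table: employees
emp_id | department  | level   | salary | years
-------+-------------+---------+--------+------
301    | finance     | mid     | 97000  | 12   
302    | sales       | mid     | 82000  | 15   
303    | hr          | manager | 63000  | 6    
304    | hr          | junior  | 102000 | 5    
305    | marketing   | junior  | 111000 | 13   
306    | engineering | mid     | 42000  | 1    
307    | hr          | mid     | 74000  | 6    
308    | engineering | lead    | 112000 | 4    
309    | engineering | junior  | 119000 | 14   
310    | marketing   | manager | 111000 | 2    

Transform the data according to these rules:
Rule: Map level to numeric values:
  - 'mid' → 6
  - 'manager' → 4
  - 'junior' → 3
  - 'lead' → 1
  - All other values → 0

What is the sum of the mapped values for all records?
42

Step 1: Apply mapping to each record
Step 2: Count by status:
  'mid': 4 records × 6 = 24
  'manager': 2 records × 4 = 8
  'junior': 3 records × 3 = 9
  'lead': 1 records × 1 = 1
Step 3: Sum all mapped values = 42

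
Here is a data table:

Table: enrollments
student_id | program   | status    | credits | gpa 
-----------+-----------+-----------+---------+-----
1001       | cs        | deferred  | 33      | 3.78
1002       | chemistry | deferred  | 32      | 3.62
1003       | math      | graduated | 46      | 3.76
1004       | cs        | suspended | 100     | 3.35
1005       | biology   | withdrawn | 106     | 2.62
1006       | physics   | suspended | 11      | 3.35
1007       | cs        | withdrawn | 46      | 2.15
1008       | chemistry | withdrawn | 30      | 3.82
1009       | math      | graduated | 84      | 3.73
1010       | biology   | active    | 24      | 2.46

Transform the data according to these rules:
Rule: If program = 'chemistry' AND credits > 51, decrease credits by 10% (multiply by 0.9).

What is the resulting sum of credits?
512

Step 1: Find records where program = 'chemistry' AND credits > 51
Step 2: 0 records match, summing to 0
Step 3: After multiplier: 0 × 0.9 = 0.0
Step 4: Unaffected records sum: 512
Step 5: Final sum = 0.0 + 512 = 512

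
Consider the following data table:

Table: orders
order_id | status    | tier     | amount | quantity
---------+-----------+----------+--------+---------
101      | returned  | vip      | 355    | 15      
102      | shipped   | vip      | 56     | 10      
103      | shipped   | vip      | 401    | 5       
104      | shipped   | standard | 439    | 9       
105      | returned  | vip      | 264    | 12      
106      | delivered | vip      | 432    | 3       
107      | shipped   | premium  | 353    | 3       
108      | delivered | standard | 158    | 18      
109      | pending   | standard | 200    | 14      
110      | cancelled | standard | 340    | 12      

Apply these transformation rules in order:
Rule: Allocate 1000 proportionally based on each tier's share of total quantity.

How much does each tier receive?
premium: 29.7, standard: 524.75, vip: 445.54

Step 1: Calculate total quantity = 101
Step 2: Calculate each tier's proportion:
  premium: 3/101 = 2.97% → 29.7
  standard: 53/101 = 52.48% → 524.75
  vip: 45/101 = 44.55% → 445.54
Step 3: Verify: sum of allocations ≈ 1000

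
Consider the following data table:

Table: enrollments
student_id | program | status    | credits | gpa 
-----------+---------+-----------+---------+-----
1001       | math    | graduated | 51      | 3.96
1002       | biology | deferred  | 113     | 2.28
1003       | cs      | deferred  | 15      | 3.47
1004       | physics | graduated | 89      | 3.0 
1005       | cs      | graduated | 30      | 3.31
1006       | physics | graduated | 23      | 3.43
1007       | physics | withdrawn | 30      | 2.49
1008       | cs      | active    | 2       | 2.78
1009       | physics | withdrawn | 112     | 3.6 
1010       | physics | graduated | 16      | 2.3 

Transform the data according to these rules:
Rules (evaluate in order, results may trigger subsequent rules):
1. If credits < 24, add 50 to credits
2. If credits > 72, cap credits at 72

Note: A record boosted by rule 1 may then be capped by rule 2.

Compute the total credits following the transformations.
582

Step 1: Apply rule 1 to records with credits < 24
  - 4 records get bonus of 50
  - Of these, 1 records then exceed 72 and get capped
Step 2: Apply rule 2 to records with credits > 72
  - 3 records (original) are capped
Step 3: Calculate final sum = 582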